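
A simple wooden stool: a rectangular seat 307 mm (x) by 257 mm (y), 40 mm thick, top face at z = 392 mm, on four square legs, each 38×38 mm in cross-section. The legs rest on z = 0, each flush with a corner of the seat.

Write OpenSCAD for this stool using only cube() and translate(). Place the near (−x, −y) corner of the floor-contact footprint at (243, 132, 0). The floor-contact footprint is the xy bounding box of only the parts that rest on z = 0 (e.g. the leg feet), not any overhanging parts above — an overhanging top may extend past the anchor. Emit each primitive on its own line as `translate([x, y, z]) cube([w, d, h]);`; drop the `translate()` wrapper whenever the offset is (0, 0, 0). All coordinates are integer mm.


translate([243, 132, 352]) cube([307, 257, 40]);
translate([243, 132, 0]) cube([38, 38, 352]);
translate([512, 132, 0]) cube([38, 38, 352]);
translate([243, 351, 0]) cube([38, 38, 352]);
translate([512, 351, 0]) cube([38, 38, 352]);


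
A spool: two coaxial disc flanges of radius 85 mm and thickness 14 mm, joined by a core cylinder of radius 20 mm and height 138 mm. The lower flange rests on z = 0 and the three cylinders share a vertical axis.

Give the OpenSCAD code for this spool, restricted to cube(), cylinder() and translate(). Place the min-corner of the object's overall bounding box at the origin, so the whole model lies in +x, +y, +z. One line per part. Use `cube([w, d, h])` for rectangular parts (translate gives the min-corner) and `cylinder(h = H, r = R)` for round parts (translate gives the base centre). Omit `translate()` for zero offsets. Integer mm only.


translate([85, 85, 0]) cylinder(h = 14, r = 85);
translate([85, 85, 14]) cylinder(h = 138, r = 20);
translate([85, 85, 152]) cylinder(h = 14, r = 85);


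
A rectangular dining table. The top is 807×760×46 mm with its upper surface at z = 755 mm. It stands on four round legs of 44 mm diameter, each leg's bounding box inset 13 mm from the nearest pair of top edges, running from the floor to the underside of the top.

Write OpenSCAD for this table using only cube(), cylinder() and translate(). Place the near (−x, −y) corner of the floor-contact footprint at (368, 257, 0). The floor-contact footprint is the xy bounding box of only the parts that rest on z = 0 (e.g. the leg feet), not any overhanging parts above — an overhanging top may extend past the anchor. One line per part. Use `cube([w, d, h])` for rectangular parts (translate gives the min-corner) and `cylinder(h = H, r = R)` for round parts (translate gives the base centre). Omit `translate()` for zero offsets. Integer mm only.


// leg_h = 755 - 46 = 709
translate([355, 244, 709]) cube([807, 760, 46]);
translate([390, 279, 0]) cylinder(h = 709, r = 22);
translate([1127, 279, 0]) cylinder(h = 709, r = 22);
translate([390, 969, 0]) cylinder(h = 709, r = 22);
translate([1127, 969, 0]) cylinder(h = 709, r = 22);


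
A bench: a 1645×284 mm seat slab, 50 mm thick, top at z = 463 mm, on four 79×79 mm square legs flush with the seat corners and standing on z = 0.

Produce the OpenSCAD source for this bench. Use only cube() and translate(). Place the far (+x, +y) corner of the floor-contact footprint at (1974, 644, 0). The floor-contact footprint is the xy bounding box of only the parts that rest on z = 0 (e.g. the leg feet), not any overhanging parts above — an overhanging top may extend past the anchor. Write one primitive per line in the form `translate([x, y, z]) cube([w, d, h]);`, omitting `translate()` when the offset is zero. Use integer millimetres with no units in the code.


translate([329, 360, 413]) cube([1645, 284, 50]);
translate([329, 360, 0]) cube([79, 79, 413]);
translate([329, 565, 0]) cube([79, 79, 413]);
translate([1895, 360, 0]) cube([79, 79, 413]);
translate([1895, 565, 0]) cube([79, 79, 413]);


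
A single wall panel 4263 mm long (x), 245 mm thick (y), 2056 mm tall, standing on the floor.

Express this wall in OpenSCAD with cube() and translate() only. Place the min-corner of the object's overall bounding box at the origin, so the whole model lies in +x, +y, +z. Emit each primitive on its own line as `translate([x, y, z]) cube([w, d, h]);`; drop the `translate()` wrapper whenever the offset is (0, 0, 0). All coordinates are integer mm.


cube([4263, 245, 2056]);


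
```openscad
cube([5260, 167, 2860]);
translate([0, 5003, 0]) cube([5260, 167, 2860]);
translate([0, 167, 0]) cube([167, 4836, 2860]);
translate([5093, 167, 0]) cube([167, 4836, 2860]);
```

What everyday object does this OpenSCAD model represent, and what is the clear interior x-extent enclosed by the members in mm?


A house (or room) frame. The interior width is 4926 mm.

Four 2860 mm walls enclosing a rectangle with no floor or roof — a room or house frame. Outside width is 5260 mm and wall thickness is 167 mm, so the interior width is 5260 − 2 × 167 = 4926 mm.


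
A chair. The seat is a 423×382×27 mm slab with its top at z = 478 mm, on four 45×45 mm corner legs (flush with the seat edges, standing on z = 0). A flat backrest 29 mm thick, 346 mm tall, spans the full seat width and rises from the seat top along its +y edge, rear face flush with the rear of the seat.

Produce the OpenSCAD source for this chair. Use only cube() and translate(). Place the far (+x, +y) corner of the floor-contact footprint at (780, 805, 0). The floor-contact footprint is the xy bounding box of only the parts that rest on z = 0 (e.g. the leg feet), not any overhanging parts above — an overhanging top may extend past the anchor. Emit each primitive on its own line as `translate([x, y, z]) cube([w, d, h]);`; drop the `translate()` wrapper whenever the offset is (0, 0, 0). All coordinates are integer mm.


translate([357, 423, 451]) cube([423, 382, 27]);
translate([357, 423, 0]) cube([45, 45, 451]);
translate([735, 423, 0]) cube([45, 45, 451]);
translate([357, 760, 0]) cube([45, 45, 451]);
translate([735, 760, 0]) cube([45, 45, 451]);
translate([357, 776, 478]) cube([423, 29, 346]);


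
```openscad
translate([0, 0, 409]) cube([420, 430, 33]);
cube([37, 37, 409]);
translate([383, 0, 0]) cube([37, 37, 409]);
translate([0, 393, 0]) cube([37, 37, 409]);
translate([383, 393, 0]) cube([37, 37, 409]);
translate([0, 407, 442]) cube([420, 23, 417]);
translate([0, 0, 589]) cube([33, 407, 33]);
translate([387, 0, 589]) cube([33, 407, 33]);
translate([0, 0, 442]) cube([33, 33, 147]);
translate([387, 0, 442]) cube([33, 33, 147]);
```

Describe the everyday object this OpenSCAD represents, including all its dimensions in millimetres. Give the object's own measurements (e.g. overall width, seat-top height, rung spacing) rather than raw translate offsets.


A chair. The seat is a 420×430×33 mm slab with its top at z = 442 mm, on four 37×37 mm corner legs (flush with the seat edges, standing on z = 0). A flat backrest 23 mm thick, 417 mm tall, spans the full seat width and rises from the seat top along its +y edge, rear face flush with the rear of the seat. Two armrests of 33×33 mm section run along each side from the seat's front edge to the front of the backrest, top faces 180 mm above the seat top and outer faces flush with the seat's x-edges; a 33×33 mm post under the front of each armrest stands on the seat at the front corner.


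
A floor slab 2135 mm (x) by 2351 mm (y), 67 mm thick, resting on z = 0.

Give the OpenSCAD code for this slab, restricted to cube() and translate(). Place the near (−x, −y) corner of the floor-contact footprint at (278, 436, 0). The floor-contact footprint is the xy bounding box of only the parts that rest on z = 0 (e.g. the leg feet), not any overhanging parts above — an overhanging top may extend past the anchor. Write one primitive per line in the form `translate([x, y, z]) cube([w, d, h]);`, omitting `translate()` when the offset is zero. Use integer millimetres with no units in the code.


translate([278, 436, 0]) cube([2135, 2351, 67]);


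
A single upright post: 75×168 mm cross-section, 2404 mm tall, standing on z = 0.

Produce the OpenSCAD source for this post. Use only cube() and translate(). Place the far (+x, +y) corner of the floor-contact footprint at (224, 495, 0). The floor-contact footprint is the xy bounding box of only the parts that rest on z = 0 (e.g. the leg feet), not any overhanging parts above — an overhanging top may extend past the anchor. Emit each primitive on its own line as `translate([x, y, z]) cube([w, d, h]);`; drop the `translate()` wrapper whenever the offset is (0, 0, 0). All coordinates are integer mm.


translate([149, 327, 0]) cube([75, 168, 2404]);


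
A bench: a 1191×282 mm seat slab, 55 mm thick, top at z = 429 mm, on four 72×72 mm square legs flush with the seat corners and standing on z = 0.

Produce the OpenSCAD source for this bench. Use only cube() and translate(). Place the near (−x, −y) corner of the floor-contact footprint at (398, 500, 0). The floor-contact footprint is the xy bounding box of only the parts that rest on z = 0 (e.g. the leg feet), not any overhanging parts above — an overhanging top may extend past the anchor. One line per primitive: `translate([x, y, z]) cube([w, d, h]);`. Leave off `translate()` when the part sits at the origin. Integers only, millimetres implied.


// leg_h = 429 − 55 = 374
translate([398, 500, 374]) cube([1191, 282, 55]);
translate([398, 500, 0]) cube([72, 72, 374]);
translate([398, 710, 0]) cube([72, 72, 374]);
translate([1517, 500, 0]) cube([72, 72, 374]);
translate([1517, 710, 0]) cube([72, 72, 374]);


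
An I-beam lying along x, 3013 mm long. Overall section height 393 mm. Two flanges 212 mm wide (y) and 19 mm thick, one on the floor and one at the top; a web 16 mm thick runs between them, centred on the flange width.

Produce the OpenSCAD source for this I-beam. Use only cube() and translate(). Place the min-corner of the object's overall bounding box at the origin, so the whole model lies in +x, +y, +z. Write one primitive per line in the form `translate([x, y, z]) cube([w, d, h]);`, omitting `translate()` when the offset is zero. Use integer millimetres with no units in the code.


cube([3013, 212, 19]);
translate([0, 98, 19]) cube([3013, 16, 355]);
translate([0, 0, 374]) cube([3013, 212, 19]);


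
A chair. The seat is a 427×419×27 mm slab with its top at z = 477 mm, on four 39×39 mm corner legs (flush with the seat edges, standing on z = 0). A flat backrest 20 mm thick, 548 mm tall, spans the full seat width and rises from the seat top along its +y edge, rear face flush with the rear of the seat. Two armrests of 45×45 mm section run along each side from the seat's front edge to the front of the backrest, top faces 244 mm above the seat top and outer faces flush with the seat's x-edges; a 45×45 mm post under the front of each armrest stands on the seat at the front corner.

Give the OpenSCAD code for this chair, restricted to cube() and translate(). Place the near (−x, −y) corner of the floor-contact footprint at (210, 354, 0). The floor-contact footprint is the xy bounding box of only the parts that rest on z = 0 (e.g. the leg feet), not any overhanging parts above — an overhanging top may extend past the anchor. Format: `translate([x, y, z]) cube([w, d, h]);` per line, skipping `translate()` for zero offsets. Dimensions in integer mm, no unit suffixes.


// leg_h = 477 - 27 = 450
// arm post h = 244 - 45 = 199
translate([210, 354, 450]) cube([427, 419, 27]);
translate([210, 354, 0]) cube([39, 39, 450]);
translate([598, 354, 0]) cube([39, 39, 450]);
translate([210, 734, 0]) cube([39, 39, 450]);
translate([598, 734, 0]) cube([39, 39, 450]);
translate([210, 753, 477]) cube([427, 20, 548]);
translate([210, 354, 676]) cube([45, 399, 45]);
translate([592, 354, 676]) cube([45, 399, 45]);
translate([210, 354, 477]) cube([45, 45, 199]);
translate([592, 354, 477]) cube([45, 45, 199]);


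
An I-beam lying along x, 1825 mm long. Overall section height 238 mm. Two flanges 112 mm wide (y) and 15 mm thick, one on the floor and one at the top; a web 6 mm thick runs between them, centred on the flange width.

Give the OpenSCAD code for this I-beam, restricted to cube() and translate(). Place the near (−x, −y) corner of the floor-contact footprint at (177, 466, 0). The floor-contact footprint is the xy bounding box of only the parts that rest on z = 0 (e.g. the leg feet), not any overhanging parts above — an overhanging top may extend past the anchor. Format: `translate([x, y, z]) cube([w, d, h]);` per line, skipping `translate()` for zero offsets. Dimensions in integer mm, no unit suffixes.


translate([177, 466, 0]) cube([1825, 112, 15]);
translate([177, 519, 15]) cube([1825, 6, 208]);
translate([177, 466, 223]) cube([1825, 112, 15]);


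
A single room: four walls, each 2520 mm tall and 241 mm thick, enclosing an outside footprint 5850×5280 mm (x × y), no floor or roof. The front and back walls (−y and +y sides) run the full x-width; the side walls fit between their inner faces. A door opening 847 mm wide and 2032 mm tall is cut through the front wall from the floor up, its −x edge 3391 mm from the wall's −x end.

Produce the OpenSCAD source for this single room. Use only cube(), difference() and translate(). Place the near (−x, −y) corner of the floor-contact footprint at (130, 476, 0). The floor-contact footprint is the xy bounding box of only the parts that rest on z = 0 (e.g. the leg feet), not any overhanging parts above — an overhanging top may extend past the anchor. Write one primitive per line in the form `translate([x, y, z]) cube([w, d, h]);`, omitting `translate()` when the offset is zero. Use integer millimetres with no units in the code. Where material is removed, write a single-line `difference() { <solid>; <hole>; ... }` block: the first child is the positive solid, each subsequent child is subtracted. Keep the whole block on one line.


difference() { translate([130, 476, 0]) cube([5850, 241, 2520]); translate([3521, 476, 0]) cube([847, 241, 2032]); }
translate([130, 5515, 0]) cube([5850, 241, 2520]);
translate([130, 717, 0]) cube([241, 4798, 2520]);
translate([5739, 717, 0]) cube([241, 4798, 2520]);


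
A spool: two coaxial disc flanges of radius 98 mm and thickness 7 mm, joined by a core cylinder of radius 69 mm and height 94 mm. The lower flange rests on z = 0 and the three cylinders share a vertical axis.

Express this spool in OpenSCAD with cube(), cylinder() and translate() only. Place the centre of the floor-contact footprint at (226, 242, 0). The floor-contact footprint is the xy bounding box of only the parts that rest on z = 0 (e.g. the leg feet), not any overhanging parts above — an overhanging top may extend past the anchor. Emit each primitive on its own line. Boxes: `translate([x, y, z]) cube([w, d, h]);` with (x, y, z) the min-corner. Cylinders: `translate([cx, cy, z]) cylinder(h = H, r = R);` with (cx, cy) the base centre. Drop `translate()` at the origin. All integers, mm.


translate([226, 242, 0]) cylinder(h = 7, r = 98);
translate([226, 242, 7]) cylinder(h = 94, r = 69);
translate([226, 242, 101]) cylinder(h = 7, r = 98);


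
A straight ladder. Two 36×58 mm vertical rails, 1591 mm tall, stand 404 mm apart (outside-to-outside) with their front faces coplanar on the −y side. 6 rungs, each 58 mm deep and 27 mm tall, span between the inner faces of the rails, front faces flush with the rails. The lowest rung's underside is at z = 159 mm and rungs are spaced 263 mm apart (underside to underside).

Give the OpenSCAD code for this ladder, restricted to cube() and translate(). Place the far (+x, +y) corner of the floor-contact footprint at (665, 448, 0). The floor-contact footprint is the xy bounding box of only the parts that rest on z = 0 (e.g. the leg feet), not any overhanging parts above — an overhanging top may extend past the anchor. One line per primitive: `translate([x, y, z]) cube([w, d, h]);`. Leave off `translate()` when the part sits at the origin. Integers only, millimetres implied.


translate([261, 390, 0]) cube([36, 58, 1591]);
translate([629, 390, 0]) cube([36, 58, 1591]);
translate([297, 390, 159]) cube([332, 58, 27]);
translate([297, 390, 422]) cube([332, 58, 27]);
translate([297, 390, 685]) cube([332, 58, 27]);
translate([297, 390, 948]) cube([332, 58, 27]);
translate([297, 390, 1211]) cube([332, 58, 27]);
translate([297, 390, 1474]) cube([332, 58, 27]);


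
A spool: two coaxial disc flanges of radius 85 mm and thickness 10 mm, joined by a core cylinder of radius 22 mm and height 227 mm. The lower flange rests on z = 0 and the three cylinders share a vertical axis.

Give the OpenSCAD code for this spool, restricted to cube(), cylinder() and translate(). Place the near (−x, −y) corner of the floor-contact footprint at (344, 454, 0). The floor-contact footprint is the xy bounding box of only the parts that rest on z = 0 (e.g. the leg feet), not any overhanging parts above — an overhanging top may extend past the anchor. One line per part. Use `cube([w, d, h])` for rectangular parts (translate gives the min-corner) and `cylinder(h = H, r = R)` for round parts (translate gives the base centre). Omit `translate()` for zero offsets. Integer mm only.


translate([429, 539, 0]) cylinder(h = 10, r = 85);
translate([429, 539, 10]) cylinder(h = 227, r = 22);
translate([429, 539, 237]) cylinder(h = 10, r = 85);


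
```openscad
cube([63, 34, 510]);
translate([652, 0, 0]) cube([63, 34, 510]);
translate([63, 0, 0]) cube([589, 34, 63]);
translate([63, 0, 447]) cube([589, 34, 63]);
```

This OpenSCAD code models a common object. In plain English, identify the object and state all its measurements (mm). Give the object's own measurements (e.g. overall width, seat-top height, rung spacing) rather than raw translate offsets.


A rectangular picture frame lying in the x–z plane (depth along y). The opening is 589 mm wide (x) by 384 mm tall (z), surrounded by a border 63 mm wide on all four sides. The frame is 34 mm deep and is made of two full-height vertical stiles with two horizontal rails fitted between them.


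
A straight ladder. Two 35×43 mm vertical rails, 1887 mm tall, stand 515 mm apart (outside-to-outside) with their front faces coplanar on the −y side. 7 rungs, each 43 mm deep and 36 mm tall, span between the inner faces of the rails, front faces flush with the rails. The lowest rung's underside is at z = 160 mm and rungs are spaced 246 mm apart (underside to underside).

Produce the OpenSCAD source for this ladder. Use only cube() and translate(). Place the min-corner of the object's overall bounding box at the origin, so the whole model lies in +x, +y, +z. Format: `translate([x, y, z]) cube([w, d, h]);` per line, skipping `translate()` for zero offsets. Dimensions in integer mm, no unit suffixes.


cube([35, 43, 1887]);
translate([480, 0, 0]) cube([35, 43, 1887]);
translate([35, 0, 160]) cube([445, 43, 36]);
translate([35, 0, 406]) cube([445, 43, 36]);
translate([35, 0, 652]) cube([445, 43, 36]);
translate([35, 0, 898]) cube([445, 43, 36]);
translate([35, 0, 1144]) cube([445, 43, 36]);
translate([35, 0, 1390]) cube([445, 43, 36]);
translate([35, 0, 1636]) cube([445, 43, 36]);


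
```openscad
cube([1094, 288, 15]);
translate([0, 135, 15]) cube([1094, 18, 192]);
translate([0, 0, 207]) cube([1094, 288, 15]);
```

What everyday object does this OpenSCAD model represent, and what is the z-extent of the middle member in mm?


An I-beam. The web height is 192 mm.

Two wide flanges with a thin centred web — an I-beam. Overall 222 mm minus two 15 mm flanges gives a web of 222 − 2·15 = 192 mm.


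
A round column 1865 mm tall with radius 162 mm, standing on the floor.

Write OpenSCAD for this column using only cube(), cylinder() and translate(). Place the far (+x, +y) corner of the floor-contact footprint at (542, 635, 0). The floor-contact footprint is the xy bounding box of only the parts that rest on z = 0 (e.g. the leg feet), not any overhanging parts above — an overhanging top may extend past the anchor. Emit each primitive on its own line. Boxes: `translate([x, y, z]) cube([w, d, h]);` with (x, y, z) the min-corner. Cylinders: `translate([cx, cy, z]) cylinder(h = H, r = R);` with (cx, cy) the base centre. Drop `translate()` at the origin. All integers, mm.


translate([380, 473, 0]) cylinder(h = 1865, r = 162);


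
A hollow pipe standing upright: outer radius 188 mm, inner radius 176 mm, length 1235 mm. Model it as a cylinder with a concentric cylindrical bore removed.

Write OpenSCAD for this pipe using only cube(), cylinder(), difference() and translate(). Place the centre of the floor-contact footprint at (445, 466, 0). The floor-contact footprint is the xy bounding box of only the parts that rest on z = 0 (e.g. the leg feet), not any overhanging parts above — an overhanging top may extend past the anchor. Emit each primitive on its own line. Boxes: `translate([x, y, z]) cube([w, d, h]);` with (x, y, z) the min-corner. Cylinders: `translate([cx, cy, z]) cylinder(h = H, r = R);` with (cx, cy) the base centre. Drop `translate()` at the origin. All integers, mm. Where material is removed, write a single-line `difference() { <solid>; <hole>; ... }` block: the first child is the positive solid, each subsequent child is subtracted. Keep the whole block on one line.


difference() { translate([445, 466, 0]) cylinder(h = 1235, r = 188); translate([445, 466, 0]) cylinder(h = 1235, r = 176); }


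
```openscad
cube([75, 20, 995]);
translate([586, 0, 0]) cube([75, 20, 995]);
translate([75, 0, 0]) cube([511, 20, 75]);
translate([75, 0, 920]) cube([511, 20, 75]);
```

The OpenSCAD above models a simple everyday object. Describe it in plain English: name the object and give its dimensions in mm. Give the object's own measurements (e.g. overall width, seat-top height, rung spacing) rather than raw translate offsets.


A rectangular picture frame lying in the x–z plane (depth along y). The opening is 511 mm wide (x) by 845 mm tall (z), surrounded by a border 75 mm wide on all four sides. The frame is 20 mm deep and is made of two full-height vertical stiles with two horizontal rails fitted between them.


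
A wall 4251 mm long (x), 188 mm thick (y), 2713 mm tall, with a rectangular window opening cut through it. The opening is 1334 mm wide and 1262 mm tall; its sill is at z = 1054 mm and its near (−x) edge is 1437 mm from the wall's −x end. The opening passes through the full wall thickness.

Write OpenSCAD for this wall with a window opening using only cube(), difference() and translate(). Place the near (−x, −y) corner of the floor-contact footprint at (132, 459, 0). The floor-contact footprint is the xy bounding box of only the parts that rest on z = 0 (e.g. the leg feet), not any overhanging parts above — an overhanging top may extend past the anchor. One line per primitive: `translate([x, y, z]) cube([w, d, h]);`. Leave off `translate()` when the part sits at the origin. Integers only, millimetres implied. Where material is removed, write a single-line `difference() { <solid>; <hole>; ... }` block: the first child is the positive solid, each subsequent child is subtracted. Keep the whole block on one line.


difference() { translate([132, 459, 0]) cube([4251, 188, 2713]); translate([1569, 459, 1054]) cube([1334, 188, 1262]); }


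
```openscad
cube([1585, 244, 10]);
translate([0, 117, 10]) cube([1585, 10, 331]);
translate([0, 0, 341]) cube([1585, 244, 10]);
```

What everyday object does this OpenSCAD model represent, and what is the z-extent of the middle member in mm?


An I-beam. The web height is 331 mm.

Two wide flanges with a thin centred web — an I-beam. Overall 351 mm minus two 10 mm flanges gives a web of 351 − 2·10 = 331 mm.


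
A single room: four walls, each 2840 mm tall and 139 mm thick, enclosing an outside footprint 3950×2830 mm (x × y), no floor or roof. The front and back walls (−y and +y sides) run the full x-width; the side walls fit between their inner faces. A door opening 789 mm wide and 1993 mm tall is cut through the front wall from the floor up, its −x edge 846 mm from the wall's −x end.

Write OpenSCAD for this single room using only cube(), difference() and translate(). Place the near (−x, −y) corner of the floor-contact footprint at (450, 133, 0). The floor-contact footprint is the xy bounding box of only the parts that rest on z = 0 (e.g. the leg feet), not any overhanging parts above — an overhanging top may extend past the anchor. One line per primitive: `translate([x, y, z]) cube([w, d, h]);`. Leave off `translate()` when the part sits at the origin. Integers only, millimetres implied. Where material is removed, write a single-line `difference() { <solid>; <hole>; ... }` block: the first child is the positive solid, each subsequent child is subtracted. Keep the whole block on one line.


difference() { translate([450, 133, 0]) cube([3950, 139, 2840]); translate([1296, 133, 0]) cube([789, 139, 1993]); }
translate([450, 2824, 0]) cube([3950, 139, 2840]);
translate([450, 272, 0]) cube([139, 2552, 2840]);
translate([4261, 272, 0]) cube([139, 2552, 2840]);


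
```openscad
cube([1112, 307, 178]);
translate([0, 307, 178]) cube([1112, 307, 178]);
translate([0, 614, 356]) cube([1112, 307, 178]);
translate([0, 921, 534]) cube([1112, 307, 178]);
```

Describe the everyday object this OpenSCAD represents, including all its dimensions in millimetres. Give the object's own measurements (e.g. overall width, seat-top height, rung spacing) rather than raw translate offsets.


A straight staircase of 4 solid steps. Each step is 1112 mm wide (x), 307 mm deep (y, the going) and 178 mm tall (the rise). The first step rests on the floor; each subsequent step sits one going further in +y and one rise higher in +z, directly behind and above the previous step with no overlap.


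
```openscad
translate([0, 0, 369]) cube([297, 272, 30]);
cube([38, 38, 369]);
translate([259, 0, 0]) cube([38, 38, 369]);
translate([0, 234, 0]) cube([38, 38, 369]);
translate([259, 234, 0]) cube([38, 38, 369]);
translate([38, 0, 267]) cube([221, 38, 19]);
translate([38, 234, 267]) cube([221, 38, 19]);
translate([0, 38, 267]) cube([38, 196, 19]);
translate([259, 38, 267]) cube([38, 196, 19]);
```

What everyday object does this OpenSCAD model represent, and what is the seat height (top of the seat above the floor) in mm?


A stool. The seat height is 399 mm.

A 297×272×30 slab at z = 369 on four corner posts — a stool. The seat top is 369 + 30 = 399 mm.


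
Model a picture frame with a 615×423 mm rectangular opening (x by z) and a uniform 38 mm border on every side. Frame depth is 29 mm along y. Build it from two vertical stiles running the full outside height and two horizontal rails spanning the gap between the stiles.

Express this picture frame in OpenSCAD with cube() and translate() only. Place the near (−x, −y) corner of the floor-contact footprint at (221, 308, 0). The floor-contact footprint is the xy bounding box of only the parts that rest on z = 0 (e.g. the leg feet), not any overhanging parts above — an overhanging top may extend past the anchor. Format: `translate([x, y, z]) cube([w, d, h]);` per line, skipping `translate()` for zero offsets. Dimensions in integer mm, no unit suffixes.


translate([221, 308, 0]) cube([38, 29, 499]);
translate([874, 308, 0]) cube([38, 29, 499]);
translate([259, 308, 0]) cube([615, 29, 38]);
translate([259, 308, 461]) cube([615, 29, 38]);


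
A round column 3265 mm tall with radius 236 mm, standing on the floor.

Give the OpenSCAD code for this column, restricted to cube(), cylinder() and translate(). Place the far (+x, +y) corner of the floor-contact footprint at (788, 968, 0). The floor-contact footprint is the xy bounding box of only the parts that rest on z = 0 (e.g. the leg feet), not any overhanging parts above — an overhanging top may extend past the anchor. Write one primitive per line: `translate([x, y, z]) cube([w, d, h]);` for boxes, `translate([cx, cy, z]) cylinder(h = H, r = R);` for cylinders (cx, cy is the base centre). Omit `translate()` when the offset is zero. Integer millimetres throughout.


translate([552, 732, 0]) cylinder(h = 3265, r = 236);


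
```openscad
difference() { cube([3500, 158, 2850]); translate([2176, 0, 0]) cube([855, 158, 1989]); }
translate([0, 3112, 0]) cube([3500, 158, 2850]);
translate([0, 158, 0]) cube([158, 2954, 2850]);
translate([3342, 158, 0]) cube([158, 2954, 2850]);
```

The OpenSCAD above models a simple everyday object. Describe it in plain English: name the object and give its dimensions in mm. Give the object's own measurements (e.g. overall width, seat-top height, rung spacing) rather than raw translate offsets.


A single room: four walls, each 2850 mm tall and 158 mm thick, enclosing an outside footprint 3500×3270 mm (x × y), no floor or roof. The front and back walls (−y and +y sides) run the full x-width; the side walls fit between their inner faces. A door opening 855 mm wide and 1989 mm tall is cut through the front wall from the floor up, its −x edge 2176 mm from the wall's −x end.


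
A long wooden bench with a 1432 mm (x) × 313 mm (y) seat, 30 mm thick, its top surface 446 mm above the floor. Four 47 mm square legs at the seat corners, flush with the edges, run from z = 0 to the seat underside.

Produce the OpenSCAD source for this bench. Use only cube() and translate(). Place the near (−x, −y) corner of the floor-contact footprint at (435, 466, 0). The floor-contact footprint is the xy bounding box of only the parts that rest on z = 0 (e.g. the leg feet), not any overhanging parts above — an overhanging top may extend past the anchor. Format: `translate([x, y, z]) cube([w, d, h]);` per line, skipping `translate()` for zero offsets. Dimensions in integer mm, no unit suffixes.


translate([435, 466, 416]) cube([1432, 313, 30]);
translate([435, 466, 0]) cube([47, 47, 416]);
translate([435, 732, 0]) cube([47, 47, 416]);
translate([1820, 466, 0]) cube([47, 47, 416]);
translate([1820, 732, 0]) cube([47, 47, 416]);


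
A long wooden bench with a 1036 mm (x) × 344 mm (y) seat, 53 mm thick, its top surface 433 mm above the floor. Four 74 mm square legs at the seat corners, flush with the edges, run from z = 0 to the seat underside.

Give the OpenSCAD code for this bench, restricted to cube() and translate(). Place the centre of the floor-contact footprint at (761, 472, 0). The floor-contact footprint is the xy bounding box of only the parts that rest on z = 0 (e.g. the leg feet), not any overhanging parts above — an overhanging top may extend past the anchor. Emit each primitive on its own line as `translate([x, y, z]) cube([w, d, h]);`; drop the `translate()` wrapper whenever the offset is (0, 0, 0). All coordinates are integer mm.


// leg_h = 433 − 53 = 380
translate([243, 300, 380]) cube([1036, 344, 53]);
translate([243, 300, 0]) cube([74, 74, 380]);
translate([243, 570, 0]) cube([74, 74, 380]);
translate([1205, 300, 0]) cube([74, 74, 380]);
translate([1205, 570, 0]) cube([74, 74, 380]);


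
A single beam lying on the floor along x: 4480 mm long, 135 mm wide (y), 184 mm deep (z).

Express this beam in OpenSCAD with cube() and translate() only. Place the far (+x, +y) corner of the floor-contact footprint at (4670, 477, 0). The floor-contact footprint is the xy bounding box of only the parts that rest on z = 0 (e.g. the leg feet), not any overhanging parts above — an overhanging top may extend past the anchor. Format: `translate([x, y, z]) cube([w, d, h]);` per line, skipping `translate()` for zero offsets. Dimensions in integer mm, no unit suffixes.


translate([190, 342, 0]) cube([4480, 135, 184]);


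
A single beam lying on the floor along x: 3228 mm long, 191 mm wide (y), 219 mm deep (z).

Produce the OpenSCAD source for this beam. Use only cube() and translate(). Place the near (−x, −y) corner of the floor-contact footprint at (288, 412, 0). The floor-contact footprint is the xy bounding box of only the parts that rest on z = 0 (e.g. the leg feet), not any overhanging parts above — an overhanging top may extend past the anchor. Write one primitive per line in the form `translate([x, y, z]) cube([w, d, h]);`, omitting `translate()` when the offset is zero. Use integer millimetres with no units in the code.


translate([288, 412, 0]) cube([3228, 191, 219]);


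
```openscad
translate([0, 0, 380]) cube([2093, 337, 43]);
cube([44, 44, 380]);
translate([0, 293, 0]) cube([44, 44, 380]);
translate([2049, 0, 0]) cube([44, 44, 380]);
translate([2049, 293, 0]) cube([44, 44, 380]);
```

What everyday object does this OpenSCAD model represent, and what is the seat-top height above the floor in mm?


A bench. The seat-top height is 423 mm.

A long slab on four corner posts — a bench. The slab sits at z = 380 with thickness 43, so the top is 380 + 43 = 423 mm.


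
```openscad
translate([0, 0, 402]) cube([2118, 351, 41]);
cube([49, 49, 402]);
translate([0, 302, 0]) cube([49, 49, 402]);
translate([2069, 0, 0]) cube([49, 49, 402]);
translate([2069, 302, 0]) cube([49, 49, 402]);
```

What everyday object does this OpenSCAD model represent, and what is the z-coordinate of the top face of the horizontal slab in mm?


A bench. The seat-top height is 443 mm.

A long slab on four corner posts — a bench. The slab sits at z = 402 with thickness 41, so the top is 402 + 41 = 443 mm.


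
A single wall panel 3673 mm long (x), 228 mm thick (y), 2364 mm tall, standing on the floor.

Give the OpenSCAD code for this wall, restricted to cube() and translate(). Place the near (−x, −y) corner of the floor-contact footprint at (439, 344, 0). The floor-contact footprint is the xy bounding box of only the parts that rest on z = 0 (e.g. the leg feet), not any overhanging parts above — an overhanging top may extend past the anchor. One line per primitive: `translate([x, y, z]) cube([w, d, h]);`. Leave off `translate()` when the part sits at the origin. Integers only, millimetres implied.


translate([439, 344, 0]) cube([3673, 228, 2364]);


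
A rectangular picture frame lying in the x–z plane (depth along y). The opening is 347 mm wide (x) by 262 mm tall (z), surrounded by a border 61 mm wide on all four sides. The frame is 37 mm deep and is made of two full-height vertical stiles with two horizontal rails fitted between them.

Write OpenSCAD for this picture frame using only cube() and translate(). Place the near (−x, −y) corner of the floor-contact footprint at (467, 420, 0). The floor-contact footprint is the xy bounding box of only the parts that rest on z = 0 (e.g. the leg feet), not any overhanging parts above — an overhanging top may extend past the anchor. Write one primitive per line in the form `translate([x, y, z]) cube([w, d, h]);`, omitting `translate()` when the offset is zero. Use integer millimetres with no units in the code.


translate([467, 420, 0]) cube([61, 37, 384]);
translate([875, 420, 0]) cube([61, 37, 384]);
translate([528, 420, 0]) cube([347, 37, 61]);
translate([528, 420, 323]) cube([347, 37, 61]);


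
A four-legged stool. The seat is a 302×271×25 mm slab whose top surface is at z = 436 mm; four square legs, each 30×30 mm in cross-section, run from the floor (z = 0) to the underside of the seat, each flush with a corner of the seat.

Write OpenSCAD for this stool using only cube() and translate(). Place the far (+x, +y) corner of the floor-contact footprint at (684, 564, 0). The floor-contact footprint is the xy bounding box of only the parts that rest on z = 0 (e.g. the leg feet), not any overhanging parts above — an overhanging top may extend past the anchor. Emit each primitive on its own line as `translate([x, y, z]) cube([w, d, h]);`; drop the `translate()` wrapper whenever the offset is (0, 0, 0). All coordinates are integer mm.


translate([382, 293, 411]) cube([302, 271, 25]);
translate([382, 293, 0]) cube([30, 30, 411]);
translate([654, 293, 0]) cube([30, 30, 411]);
translate([382, 534, 0]) cube([30, 30, 411]);
translate([654, 534, 0]) cube([30, 30, 411]);


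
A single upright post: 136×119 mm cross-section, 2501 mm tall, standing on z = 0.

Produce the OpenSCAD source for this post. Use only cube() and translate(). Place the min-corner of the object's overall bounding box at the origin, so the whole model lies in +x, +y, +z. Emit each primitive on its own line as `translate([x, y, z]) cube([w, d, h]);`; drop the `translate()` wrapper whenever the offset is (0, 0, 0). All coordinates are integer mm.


cube([136, 119, 2501]);


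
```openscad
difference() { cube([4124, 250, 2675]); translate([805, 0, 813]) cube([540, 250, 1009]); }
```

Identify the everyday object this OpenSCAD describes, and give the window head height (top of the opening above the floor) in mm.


A wall with a window opening. The window head height is 1822 mm.

A wall with a rectangular opening subtracted — a window. Sill at z = 813, opening 1009 mm tall, so the head is at 813 + 1009 = 1822 mm.


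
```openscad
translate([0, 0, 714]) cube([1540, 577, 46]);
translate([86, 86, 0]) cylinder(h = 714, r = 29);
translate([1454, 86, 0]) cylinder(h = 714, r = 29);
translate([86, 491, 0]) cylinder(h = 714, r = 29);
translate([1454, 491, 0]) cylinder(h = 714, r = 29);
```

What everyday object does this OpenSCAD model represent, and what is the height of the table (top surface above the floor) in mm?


A table. The table height is 760 mm.

A 1540×577×46 slab sits at z = 714 on four Ø58 mm round legs — a table. The top surface is at 714 + 46 = 760 mm.


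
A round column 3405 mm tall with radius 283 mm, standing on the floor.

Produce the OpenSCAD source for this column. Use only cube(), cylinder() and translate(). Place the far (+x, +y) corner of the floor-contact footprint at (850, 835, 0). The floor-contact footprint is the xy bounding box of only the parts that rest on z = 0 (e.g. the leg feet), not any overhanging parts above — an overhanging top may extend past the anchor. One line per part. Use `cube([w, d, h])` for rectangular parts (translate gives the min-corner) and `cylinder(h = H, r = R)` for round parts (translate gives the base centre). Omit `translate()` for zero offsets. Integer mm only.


translate([567, 552, 0]) cylinder(h = 3405, r = 283);


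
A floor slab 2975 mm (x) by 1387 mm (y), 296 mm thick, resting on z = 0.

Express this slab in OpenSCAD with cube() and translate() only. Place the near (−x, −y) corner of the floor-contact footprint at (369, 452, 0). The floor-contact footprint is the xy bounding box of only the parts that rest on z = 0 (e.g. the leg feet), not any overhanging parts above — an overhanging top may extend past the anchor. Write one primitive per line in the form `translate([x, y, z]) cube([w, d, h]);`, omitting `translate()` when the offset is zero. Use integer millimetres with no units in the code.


translate([369, 452, 0]) cube([2975, 1387, 296]);


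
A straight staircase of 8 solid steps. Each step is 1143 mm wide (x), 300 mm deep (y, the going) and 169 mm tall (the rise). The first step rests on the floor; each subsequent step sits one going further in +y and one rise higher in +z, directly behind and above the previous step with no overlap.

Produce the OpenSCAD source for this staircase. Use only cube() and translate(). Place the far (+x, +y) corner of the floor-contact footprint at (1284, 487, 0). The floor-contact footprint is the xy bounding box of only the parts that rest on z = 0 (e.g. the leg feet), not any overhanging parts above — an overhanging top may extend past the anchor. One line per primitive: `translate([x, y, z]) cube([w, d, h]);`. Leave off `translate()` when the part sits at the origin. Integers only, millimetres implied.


translate([141, 187, 0]) cube([1143, 300, 169]);
translate([141, 487, 169]) cube([1143, 300, 169]);
translate([141, 787, 338]) cube([1143, 300, 169]);
translate([141, 1087, 507]) cube([1143, 300, 169]);
translate([141, 1387, 676]) cube([1143, 300, 169]);
translate([141, 1687, 845]) cube([1143, 300, 169]);
translate([141, 1987, 1014]) cube([1143, 300, 169]);
translate([141, 2287, 1183]) cube([1143, 300, 169]);


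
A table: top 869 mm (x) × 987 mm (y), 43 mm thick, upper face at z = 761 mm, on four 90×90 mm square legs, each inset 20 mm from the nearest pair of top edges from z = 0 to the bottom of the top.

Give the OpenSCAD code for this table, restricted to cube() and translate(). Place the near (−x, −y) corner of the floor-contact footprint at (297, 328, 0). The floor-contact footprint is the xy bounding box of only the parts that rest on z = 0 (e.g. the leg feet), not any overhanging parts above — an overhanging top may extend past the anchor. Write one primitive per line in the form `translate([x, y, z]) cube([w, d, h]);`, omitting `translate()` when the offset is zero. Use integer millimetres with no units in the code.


translate([277, 308, 718]) cube([869, 987, 43]);
translate([297, 328, 0]) cube([90, 90, 718]);
translate([1036, 328, 0]) cube([90, 90, 718]);
translate([297, 1185, 0]) cube([90, 90, 718]);
translate([1036, 1185, 0]) cube([90, 90, 718]);
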